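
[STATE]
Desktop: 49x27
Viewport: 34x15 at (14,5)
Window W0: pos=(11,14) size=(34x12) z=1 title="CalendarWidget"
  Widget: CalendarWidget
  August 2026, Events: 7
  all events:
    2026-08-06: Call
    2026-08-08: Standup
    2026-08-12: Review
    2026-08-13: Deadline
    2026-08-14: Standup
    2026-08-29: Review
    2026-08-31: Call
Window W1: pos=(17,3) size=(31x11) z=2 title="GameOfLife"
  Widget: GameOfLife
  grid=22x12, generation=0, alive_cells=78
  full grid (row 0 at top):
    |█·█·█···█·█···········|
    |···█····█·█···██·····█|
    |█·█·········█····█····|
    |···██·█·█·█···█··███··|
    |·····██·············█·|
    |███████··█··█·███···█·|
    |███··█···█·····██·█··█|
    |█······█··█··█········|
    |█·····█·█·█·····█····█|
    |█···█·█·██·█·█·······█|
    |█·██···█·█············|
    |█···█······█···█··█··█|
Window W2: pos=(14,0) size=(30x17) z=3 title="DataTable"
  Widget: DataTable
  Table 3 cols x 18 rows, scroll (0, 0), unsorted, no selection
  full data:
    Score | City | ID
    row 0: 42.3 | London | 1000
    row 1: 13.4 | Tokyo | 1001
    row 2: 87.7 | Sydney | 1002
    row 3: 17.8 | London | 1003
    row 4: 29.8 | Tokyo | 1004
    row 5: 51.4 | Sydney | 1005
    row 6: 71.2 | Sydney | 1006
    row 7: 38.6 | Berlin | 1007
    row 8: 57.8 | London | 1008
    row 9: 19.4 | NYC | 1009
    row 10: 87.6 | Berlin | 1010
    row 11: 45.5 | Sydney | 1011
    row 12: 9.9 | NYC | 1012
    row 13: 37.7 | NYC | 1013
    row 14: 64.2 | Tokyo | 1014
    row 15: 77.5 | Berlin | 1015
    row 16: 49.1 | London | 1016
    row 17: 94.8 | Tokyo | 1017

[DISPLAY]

┃42.3 │London│1000           ┃───┨
┃13.4 │Tokyo │1001           ┃   ┃
┃87.7 │Sydney│1002           ┃   ┃
┃17.8 │London│1003           ┃   ┃
┃29.8 │Tokyo │1004           ┃   ┃
┃51.4 │Sydney│1005           ┃   ┃
┃71.2 │Sydney│1006           ┃   ┃
┃38.6 │Berlin│1007           ┃   ┃
┃57.8 │London│1008           ┃━━━┛
┃19.4 │NYC   │1009           ┃┓   
┃87.6 │Berlin│1010           ┃┃   
┗━━━━━━━━━━━━━━━━━━━━━━━━━━━━┛┨   
        August 2026           ┃   
 Tu We Th Fr Sa Su            ┃   
              1  2            ┃   


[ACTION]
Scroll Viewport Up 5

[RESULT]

┏━━━━━━━━━━━━━━━━━━━━━━━━━━━━┓    
┃ DataTable                  ┃    
┠────────────────────────────┨    
┃Score│City  │ID             ┃━━━┓
┃─────┼──────┼────           ┃   ┃
┃42.3 │London│1000           ┃───┨
┃13.4 │Tokyo │1001           ┃   ┃
┃87.7 │Sydney│1002           ┃   ┃
┃17.8 │London│1003           ┃   ┃
┃29.8 │Tokyo │1004           ┃   ┃
┃51.4 │Sydney│1005           ┃   ┃
┃71.2 │Sydney│1006           ┃   ┃
┃38.6 │Berlin│1007           ┃   ┃
┃57.8 │London│1008           ┃━━━┛
┃19.4 │NYC   │1009           ┃┓   


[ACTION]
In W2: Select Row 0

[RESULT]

┏━━━━━━━━━━━━━━━━━━━━━━━━━━━━┓    
┃ DataTable                  ┃    
┠────────────────────────────┨    
┃Score│City  │ID             ┃━━━┓
┃─────┼──────┼────           ┃   ┃
┃>2.3 │London│1000           ┃───┨
┃13.4 │Tokyo │1001           ┃   ┃
┃87.7 │Sydney│1002           ┃   ┃
┃17.8 │London│1003           ┃   ┃
┃29.8 │Tokyo │1004           ┃   ┃
┃51.4 │Sydney│1005           ┃   ┃
┃71.2 │Sydney│1006           ┃   ┃
┃38.6 │Berlin│1007           ┃   ┃
┃57.8 │London│1008           ┃━━━┛
┃19.4 │NYC   │1009           ┃┓   


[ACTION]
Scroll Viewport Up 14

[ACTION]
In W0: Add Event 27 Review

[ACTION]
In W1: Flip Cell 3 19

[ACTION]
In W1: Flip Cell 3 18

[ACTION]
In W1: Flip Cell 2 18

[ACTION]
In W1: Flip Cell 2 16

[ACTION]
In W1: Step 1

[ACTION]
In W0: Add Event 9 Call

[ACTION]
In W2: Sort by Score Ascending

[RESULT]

┏━━━━━━━━━━━━━━━━━━━━━━━━━━━━┓    
┃ DataTable                  ┃    
┠────────────────────────────┨    
┃Scor▲│City  │ID             ┃━━━┓
┃─────┼──────┼────           ┃   ┃
┃>.9  │NYC   │1012           ┃───┨
┃13.4 │Tokyo │1001           ┃   ┃
┃17.8 │London│1003           ┃   ┃
┃19.4 │NYC   │1009           ┃   ┃
┃29.8 │Tokyo │1004           ┃   ┃
┃37.7 │NYC   │1013           ┃   ┃
┃38.6 │Berlin│1007           ┃   ┃
┃42.3 │London│1000           ┃   ┃
┃45.5 │Sydney│1011           ┃━━━┛
┃49.1 │London│1016           ┃┓   


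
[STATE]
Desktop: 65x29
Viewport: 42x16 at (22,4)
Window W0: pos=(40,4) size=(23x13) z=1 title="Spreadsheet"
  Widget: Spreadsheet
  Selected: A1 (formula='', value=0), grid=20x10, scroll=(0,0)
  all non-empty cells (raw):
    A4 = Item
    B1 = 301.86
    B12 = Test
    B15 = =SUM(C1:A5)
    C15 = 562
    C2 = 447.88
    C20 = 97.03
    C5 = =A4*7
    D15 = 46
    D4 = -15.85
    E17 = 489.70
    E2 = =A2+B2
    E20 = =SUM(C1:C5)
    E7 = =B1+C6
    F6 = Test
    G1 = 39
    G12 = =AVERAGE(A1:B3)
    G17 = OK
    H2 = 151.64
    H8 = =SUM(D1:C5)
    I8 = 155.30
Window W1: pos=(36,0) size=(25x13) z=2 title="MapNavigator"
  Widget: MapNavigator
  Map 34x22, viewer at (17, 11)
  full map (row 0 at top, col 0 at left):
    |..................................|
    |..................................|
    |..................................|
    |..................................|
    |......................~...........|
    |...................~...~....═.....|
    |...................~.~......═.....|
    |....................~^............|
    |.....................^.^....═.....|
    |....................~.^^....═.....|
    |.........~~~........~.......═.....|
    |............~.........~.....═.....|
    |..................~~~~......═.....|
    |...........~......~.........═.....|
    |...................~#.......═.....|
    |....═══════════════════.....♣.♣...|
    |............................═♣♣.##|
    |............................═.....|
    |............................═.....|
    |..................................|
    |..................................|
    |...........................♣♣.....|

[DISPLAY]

              ┃...............^.^....═┃━┓ 
              ┃..............~.^^....═┃ ┃ 
              ┃...~~~........~.......═┃─┨ 
              ┃......~....@....~.....═┃ ┃ 
              ┃............~~~~......═┃ ┃ 
              ┃.....~......~.........═┃-┃ 
              ┃.............~#.......═┃ ┃ 
              ┃═════════════════.....♣┃ ┃ 
              ┗━━━━━━━━━━━━━━━━━━━━━━━┛ ┃ 
                  ┃  4 Item           0 ┃ 
                  ┃  5        0       0#┃ 
                  ┃  6        0       0 ┃ 
                  ┗━━━━━━━━━━━━━━━━━━━━━┛ 
                                          
                                          
                                          


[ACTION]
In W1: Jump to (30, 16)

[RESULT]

              ┃.........═.....        ┃━┓ 
              ┃~#.......═.....        ┃ ┃ 
              ┃════.....♣.♣...        ┃─┨ 
              ┃.........═♣@.##        ┃ ┃ 
              ┃.........═.....        ┃ ┃ 
              ┃.........═.....        ┃-┃ 
              ┃...............        ┃ ┃ 
              ┃...............        ┃ ┃ 
              ┗━━━━━━━━━━━━━━━━━━━━━━━┛ ┃ 
                  ┃  4 Item           0 ┃ 
                  ┃  5        0       0#┃ 
                  ┃  6        0       0 ┃ 
                  ┗━━━━━━━━━━━━━━━━━━━━━┛ 
                                          
                                          
                                          


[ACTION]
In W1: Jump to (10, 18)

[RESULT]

              ┃ ....══════════════════┃━┓ 
              ┃ ......................┃ ┃ 
              ┃ ......................┃─┨ 
              ┃ ..........@...........┃ ┃ 
              ┃ ......................┃ ┃ 
              ┃ ......................┃-┃ 
              ┃ ......................┃ ┃ 
              ┃                       ┃ ┃ 
              ┗━━━━━━━━━━━━━━━━━━━━━━━┛ ┃ 
                  ┃  4 Item           0 ┃ 
                  ┃  5        0       0#┃ 
                  ┃  6        0       0 ┃ 
                  ┗━━━━━━━━━━━━━━━━━━━━━┛ 
                                          
                                          
                                          


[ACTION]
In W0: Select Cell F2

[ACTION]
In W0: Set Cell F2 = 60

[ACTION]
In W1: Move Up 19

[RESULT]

              ┃                       ┃━┓ 
              ┃                       ┃ ┃ 
              ┃                       ┃─┨ 
              ┃ ..........@...........┃ ┃ 
              ┃ ......................┃ ┃ 
              ┃ ......................┃-┃ 
              ┃ ......................┃ ┃ 
              ┃ ......................┃ ┃ 
              ┗━━━━━━━━━━━━━━━━━━━━━━━┛ ┃ 
                  ┃  4 Item           0 ┃ 
                  ┃  5        0       0#┃ 
                  ┃  6        0       0 ┃ 
                  ┗━━━━━━━━━━━━━━━━━━━━━┛ 
                                          
                                          
                                          


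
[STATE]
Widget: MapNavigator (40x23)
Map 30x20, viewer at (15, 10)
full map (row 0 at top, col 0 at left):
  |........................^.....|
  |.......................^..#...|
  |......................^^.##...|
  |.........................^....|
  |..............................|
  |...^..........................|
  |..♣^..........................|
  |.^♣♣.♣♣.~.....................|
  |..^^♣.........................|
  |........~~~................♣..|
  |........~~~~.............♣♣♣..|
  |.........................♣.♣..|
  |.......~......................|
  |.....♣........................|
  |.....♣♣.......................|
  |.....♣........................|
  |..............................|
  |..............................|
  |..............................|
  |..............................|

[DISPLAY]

                                        
     ........................^.....     
     .......................^..#...     
     ......................^^.##...     
     .........................^....     
     ..............................     
     ...^..........................     
     ..♣^..........................     
     .^♣♣.♣♣.~.....................     
     ..^^♣.........................     
     ........~~~................♣..     
     ........~~~~...@.........♣♣♣..     
     .........................♣.♣..     
     .......~......................     
     .....♣........................     
     .....♣♣.......................     
     .....♣........................     
     ..............................     
     ..............................     
     ..............................     
     ..............................     
                                        
                                        


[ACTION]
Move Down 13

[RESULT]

     ..^^♣.........................     
     ........~~~................♣..     
     ........~~~~.............♣♣♣..     
     .........................♣.♣..     
     .......~......................     
     .....♣........................     
     .....♣♣.......................     
     .....♣........................     
     ..............................     
     ..............................     
     ..............................     
     ...............@..............     
                                        
                                        
                                        
                                        
                                        
                                        
                                        
                                        
                                        
                                        
                                        


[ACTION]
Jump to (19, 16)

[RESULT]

 ...^..........................         
 ..♣^..........................         
 .^♣♣.♣♣.~.....................         
 ..^^♣.........................         
 ........~~~................♣..         
 ........~~~~.............♣♣♣..         
 .........................♣.♣..         
 .......~......................         
 .....♣........................         
 .....♣♣.......................         
 .....♣........................         
 ...................@..........         
 ..............................         
 ..............................         
 ..............................         
                                        
                                        
                                        
                                        
                                        
                                        
                                        
                                        


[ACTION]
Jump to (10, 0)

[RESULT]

                                        
                                        
                                        
                                        
                                        
                                        
                                        
                                        
                                        
                                        
                                        
          ..........@.............^.....
          .......................^..#...
          ......................^^.##...
          .........................^....
          ..............................
          ...^..........................
          ..♣^..........................
          .^♣♣.♣♣.~.....................
          ..^^♣.........................
          ........~~~................♣..
          ........~~~~.............♣♣♣..
          .........................♣.♣..


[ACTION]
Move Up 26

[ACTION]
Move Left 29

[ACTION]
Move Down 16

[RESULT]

                    ...^................
                    ..♣^................
                    .^♣♣.♣♣.~...........
                    ..^^♣...............
                    ........~~~.........
                    ........~~~~........
                    ....................
                    .......~............
                    .....♣..............
                    .....♣♣.............
                    .....♣..............
                    @...................
                    ....................
                    ....................
                    ....................
                                        
                                        
                                        
                                        
                                        
                                        
                                        
                                        


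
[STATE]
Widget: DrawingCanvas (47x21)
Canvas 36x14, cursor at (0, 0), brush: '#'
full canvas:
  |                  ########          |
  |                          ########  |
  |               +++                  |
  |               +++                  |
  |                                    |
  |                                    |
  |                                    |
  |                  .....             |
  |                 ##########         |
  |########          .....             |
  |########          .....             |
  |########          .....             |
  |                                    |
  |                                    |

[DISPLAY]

+                 ########                     
                          ########             
               +++                             
               +++                             
                                               
                                               
                                               
                  .....                        
                 ##########                    
########          .....                        
########          .....                        
########          .....                        
                                               
                                               
                                               
                                               
                                               
                                               
                                               
                                               
                                               


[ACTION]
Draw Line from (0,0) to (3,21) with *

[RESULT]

****              ########                     
    *******               ########             
           *******                             
               +++****                         
                                               
                                               
                                               
                  .....                        
                 ##########                    
########          .....                        
########          .....                        
########          .....                        
                                               
                                               
                                               
                                               
                                               
                                               
                                               
                                               
                                               


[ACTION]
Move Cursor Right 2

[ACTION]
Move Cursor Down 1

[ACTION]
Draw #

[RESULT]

****              ########                     
  # *******               ########             
           *******                             
               +++****                         
                                               
                                               
                                               
                  .....                        
                 ##########                    
########          .....                        
########          .....                        
########          .....                        
                                               
                                               
                                               
                                               
                                               
                                               
                                               
                                               
                                               


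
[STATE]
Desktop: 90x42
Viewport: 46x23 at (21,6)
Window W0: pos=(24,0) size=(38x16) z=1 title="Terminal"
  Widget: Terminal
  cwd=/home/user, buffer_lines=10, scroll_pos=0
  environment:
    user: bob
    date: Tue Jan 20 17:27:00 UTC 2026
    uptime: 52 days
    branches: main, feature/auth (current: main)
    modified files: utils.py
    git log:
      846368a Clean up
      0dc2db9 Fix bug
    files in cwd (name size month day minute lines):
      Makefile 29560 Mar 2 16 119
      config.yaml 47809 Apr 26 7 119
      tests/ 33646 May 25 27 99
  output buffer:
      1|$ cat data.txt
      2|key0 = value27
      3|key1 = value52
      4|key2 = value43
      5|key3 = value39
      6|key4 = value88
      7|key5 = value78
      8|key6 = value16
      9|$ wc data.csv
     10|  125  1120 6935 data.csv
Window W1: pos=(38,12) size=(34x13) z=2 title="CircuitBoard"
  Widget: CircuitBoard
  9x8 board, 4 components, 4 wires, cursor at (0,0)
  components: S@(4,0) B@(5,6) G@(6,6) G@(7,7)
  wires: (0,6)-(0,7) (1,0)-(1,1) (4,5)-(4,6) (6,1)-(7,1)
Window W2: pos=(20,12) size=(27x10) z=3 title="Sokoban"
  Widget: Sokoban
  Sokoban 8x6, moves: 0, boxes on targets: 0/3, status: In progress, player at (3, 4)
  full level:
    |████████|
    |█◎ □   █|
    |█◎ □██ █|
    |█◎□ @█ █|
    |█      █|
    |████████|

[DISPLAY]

   ┃key2 = value43                      ┃     
   ┃key3 = value39                      ┃     
   ┃key4 = value88                      ┃     
   ┃key5 = value78                      ┃     
   ┃key6 = value16                      ┃     
   ┃$ wc data.csv                       ┃     
━━━━━━━━━━━━━━━━━━━━━━━━━┓━━━━━━━━━━━━━━━━━━━━
 Sokoban                 ┃Board               
─────────────────────────┨────────────────────
████████                 ┃ 3 4 5 6 7 8        
█◎ □   █                 ┃                    
█◎ □██ █                 ┃                    
█◎□ @█ █                 ┃·                   
█      █                 ┃                    
████████                 ┃                    
━━━━━━━━━━━━━━━━━━━━━━━━━┛                    
                 ┃3                           
                 ┃                            
                 ┗━━━━━━━━━━━━━━━━━━━━━━━━━━━━
                                              
                                              
                                              
                                              


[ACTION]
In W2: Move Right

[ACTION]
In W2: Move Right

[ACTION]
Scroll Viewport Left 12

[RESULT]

               ┃key2 = value43                
               ┃key3 = value39                
               ┃key4 = value88                
               ┃key5 = value78                
               ┃key6 = value16                
               ┃$ wc data.csv                 
           ┏━━━━━━━━━━━━━━━━━━━━━━━━━┓━━━━━━━━
           ┃ Sokoban                 ┃Board   
           ┠─────────────────────────┨────────
           ┃████████                 ┃ 3 4 5 6
           ┃█◎ □   █                 ┃        
           ┃█◎ □██ █                 ┃        
           ┃█◎□ @█ █                 ┃·       
           ┃█      █                 ┃        
           ┃████████                 ┃        
           ┗━━━━━━━━━━━━━━━━━━━━━━━━━┛        
                             ┃3               
                             ┃                
                             ┗━━━━━━━━━━━━━━━━
                                              
                                              
                                              
                                              


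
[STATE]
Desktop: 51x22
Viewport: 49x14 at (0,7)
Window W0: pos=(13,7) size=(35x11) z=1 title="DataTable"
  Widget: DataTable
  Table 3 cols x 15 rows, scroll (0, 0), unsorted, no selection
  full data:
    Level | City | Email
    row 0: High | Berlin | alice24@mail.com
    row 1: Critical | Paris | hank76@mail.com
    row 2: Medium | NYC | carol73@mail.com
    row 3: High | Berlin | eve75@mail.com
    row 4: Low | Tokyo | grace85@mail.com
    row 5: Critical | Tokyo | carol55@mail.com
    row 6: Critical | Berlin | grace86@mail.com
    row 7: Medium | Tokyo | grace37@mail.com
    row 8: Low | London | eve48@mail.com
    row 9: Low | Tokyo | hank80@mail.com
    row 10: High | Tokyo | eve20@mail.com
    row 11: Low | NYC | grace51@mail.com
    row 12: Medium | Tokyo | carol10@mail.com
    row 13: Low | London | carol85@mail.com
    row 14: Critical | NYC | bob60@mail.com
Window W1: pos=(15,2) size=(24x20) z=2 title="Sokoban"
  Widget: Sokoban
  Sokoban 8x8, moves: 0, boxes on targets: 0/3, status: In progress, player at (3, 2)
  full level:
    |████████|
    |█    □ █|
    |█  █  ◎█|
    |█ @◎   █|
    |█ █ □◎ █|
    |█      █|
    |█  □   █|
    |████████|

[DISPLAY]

             ┏━┃█  █  ◎█              ┃━━━━━━━━┓ 
             ┃ ┃█ @◎   █              ┃        ┃ 
             ┠─┃█ █ □◎ █              ┃────────┨ 
             ┃L┃█      █              ┃        ┃ 
             ┃─┃█  □   █              ┃─────── ┃ 
             ┃H┃████████              ┃ail.com ┃ 
             ┃C┃Moves: 0  0/3         ┃il.com  ┃ 
             ┃M┃                      ┃ail.com ┃ 
             ┃H┃                      ┃l.com   ┃ 
             ┃L┃                      ┃ail.com ┃ 
             ┗━┃                      ┃━━━━━━━━┛ 
               ┃                      ┃          
               ┃                      ┃          
               ┃                      ┃          


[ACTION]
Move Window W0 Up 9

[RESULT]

             ┃M┃█  █  ◎█              ┃ail.com ┃ 
             ┃H┃█ @◎   █              ┃l.com   ┃ 
             ┃L┃█ █ □◎ █              ┃ail.com ┃ 
             ┗━┃█      █              ┃━━━━━━━━┛ 
               ┃█  □   █              ┃          
               ┃████████              ┃          
               ┃Moves: 0  0/3         ┃          
               ┃                      ┃          
               ┃                      ┃          
               ┃                      ┃          
               ┃                      ┃          
               ┃                      ┃          
               ┃                      ┃          
               ┃                      ┃          


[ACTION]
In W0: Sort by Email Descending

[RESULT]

             ┃C┃█  █  ◎█              ┃ail.com ┃ 
             ┃L┃█ @◎   █              ┃ail.com ┃ 
             ┃L┃█ █ □◎ █              ┃ail.com ┃ 
             ┗━┃█      █              ┃━━━━━━━━┛ 
               ┃█  □   █              ┃          
               ┃████████              ┃          
               ┃Moves: 0  0/3         ┃          
               ┃                      ┃          
               ┃                      ┃          
               ┃                      ┃          
               ┃                      ┃          
               ┃                      ┃          
               ┃                      ┃          
               ┃                      ┃          


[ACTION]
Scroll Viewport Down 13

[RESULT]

             ┃L┃█ @◎   █              ┃ail.com ┃ 
             ┃L┃█ █ □◎ █              ┃ail.com ┃ 
             ┗━┃█      █              ┃━━━━━━━━┛ 
               ┃█  □   █              ┃          
               ┃████████              ┃          
               ┃Moves: 0  0/3         ┃          
               ┃                      ┃          
               ┃                      ┃          
               ┃                      ┃          
               ┃                      ┃          
               ┃                      ┃          
               ┃                      ┃          
               ┃                      ┃          
               ┗━━━━━━━━━━━━━━━━━━━━━━┛          


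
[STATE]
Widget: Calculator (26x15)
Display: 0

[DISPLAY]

                         0
┌───┬───┬───┬───┐         
│ 7 │ 8 │ 9 │ ÷ │         
├───┼───┼───┼───┤         
│ 4 │ 5 │ 6 │ × │         
├───┼───┼───┼───┤         
│ 1 │ 2 │ 3 │ - │         
├───┼───┼───┼───┤         
│ 0 │ . │ = │ + │         
├───┼───┼───┼───┤         
│ C │ MC│ MR│ M+│         
└───┴───┴───┴───┘         
                          
                          
                          


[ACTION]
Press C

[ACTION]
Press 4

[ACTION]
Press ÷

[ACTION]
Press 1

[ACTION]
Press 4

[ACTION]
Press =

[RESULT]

              0.2857142857
┌───┬───┬───┬───┐         
│ 7 │ 8 │ 9 │ ÷ │         
├───┼───┼───┼───┤         
│ 4 │ 5 │ 6 │ × │         
├───┼───┼───┼───┤         
│ 1 │ 2 │ 3 │ - │         
├───┼───┼───┼───┤         
│ 0 │ . │ = │ + │         
├───┼───┼───┼───┤         
│ C │ MC│ MR│ M+│         
└───┴───┴───┴───┘         
                          
                          
                          


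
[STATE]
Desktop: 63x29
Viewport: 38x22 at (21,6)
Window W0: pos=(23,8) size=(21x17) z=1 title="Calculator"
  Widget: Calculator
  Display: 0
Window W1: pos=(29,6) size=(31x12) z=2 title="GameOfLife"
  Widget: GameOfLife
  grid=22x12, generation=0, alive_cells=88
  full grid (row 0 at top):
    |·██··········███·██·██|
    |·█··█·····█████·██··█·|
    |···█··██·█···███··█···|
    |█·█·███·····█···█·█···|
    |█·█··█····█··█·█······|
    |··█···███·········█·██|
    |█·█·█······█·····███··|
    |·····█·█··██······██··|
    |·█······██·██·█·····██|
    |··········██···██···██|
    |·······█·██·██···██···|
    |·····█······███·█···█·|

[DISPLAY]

        ┏━━━━━━━━━━━━━━━━━━━━━━━━━━━━━
        ┃ GameOfLife                  
  ┏━━━━━┠─────────────────────────────
  ┃ Calc┃Gen: 0                       
  ┠─────┃···█··██·█···███··█···       
  ┃     ┃█·█·███·····█···█·█···       
  ┃┌───┬┃█·█··█····█··█·█······       
  ┃│ 7 │┃··█···███·········█·██       
  ┃├───┼┃█·█·█······█·····███··       
  ┃│ 4 │┃·····█·█··██······██··       
  ┃├───┼┃·█······██·██·█·····██       
  ┃│ 1 │┗━━━━━━━━━━━━━━━━━━━━━━━━━━━━━
  ┃├───┼───┼───┼───┤  ┃               
  ┃│ 0 │ . │ = │ + │  ┃               
  ┃├───┼───┼───┼───┤  ┃               
  ┃│ C │ MC│ MR│ M+│  ┃               
  ┃└───┴───┴───┴───┘  ┃               
  ┃                   ┃               
  ┗━━━━━━━━━━━━━━━━━━━┛               
                                      
                                      
                                      


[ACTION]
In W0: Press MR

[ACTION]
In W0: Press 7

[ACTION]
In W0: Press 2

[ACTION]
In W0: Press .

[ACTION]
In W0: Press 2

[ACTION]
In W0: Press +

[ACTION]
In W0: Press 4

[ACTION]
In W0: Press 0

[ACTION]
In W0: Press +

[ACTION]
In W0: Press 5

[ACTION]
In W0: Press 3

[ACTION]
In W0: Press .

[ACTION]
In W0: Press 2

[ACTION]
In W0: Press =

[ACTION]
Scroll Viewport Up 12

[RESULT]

                                      
                                      
                                      
                                      
                                      
                                      
        ┏━━━━━━━━━━━━━━━━━━━━━━━━━━━━━
        ┃ GameOfLife                  
  ┏━━━━━┠─────────────────────────────
  ┃ Calc┃Gen: 0                       
  ┠─────┃···█··██·█···███··█···       
  ┃     ┃█·█·███·····█···█·█···       
  ┃┌───┬┃█·█··█····█··█·█······       
  ┃│ 7 │┃··█···███·········█·██       
  ┃├───┼┃█·█·█······█·····███··       
  ┃│ 4 │┃·····█·█··██······██··       
  ┃├───┼┃·█······██·██·█·····██       
  ┃│ 1 │┗━━━━━━━━━━━━━━━━━━━━━━━━━━━━━
  ┃├───┼───┼───┼───┤  ┃               
  ┃│ 0 │ . │ = │ + │  ┃               
  ┃├───┼───┼───┼───┤  ┃               
  ┃│ C │ MC│ MR│ M+│  ┃               


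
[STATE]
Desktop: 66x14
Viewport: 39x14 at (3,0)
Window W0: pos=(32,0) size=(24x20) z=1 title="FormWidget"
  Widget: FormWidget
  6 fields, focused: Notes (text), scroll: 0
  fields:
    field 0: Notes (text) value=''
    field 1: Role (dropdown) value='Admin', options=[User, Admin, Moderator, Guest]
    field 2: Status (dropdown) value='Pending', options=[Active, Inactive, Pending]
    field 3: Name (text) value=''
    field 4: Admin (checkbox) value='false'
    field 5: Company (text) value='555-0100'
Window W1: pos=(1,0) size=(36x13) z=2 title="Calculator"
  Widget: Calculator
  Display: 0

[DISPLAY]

━━━━━━━━━━━━━━━━━━━━━━━━━━━━━━━━━┓━━━━━
Calculator                       ┃mWidg
─────────────────────────────────┨─────
                                0┃tes: 
───┬───┬───┬───┐                 ┃le:  
 7 │ 8 │ 9 │ ÷ │                 ┃atus:
───┼───┼───┼───┤                 ┃me:  
 4 │ 5 │ 6 │ × │                 ┃min: 
───┼───┼───┼───┤                 ┃mpany
 1 │ 2 │ 3 │ - │                 ┃     
───┼───┼───┼───┤                 ┃     
 0 │ . │ = │ + │                 ┃     
━━━━━━━━━━━━━━━━━━━━━━━━━━━━━━━━━┛     
                             ┃         


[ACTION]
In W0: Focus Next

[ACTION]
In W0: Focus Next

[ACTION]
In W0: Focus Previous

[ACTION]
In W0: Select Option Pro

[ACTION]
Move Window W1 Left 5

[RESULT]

━━━━━━━━━━━━━━━━━━━━━━━━━━━━━━━━┓━━━━━━
alculator                       ┃rmWidg
────────────────────────────────┨──────
                               0┃otes: 
──┬───┬───┬───┐                 ┃ole:  
7 │ 8 │ 9 │ ÷ │                 ┃tatus:
──┼───┼───┼───┤                 ┃ame:  
4 │ 5 │ 6 │ × │                 ┃dmin: 
──┼───┼───┼───┤                 ┃ompany
1 │ 2 │ 3 │ - │                 ┃      
──┼───┼───┼───┤                 ┃      
0 │ . │ = │ + │                 ┃      
━━━━━━━━━━━━━━━━━━━━━━━━━━━━━━━━┛      
                             ┃         


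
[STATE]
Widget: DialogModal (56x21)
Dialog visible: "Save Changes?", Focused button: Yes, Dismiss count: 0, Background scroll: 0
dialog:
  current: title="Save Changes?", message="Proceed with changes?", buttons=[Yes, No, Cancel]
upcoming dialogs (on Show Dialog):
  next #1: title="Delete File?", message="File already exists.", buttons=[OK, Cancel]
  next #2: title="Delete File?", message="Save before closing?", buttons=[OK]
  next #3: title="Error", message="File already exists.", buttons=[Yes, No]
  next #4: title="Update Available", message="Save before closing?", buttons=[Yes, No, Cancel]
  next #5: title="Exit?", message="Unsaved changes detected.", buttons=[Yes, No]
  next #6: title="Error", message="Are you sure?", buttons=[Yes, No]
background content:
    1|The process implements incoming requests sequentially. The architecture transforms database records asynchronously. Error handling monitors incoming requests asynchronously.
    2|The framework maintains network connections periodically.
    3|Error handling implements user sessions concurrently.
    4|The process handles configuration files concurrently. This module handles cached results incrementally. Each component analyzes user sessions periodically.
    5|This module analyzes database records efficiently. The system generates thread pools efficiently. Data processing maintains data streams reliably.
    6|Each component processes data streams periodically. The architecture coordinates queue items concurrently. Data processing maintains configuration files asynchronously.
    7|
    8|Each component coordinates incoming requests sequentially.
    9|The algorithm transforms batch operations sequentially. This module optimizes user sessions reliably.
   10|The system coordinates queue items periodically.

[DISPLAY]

The process implements incoming requests sequentially. T
The framework maintains network connections periodically
Error handling implements user sessions concurrently.   
The process handles configuration files concurrently. Th
This module analyzes database records efficiently. The s
Each component processes data streams periodically. The 
                                                        
Each component coordinates incoming requests sequentiall
The algorithm t┌───────────────────────┐s sequentially. 
The system coor│     Save Changes?     │dically.        
               │ Proceed with changes? │                
               │  [Yes]  No   Cancel   │                
               └───────────────────────┘                
                                                        
                                                        
                                                        
                                                        
                                                        
                                                        
                                                        
                                                        


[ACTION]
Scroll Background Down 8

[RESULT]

The algorithm transforms batch operations sequentially. 
The system coordinates queue items periodically.        
                                                        
                                                        
                                                        
                                                        
                                                        
                                                        
               ┌───────────────────────┐                
               │     Save Changes?     │                
               │ Proceed with changes? │                
               │  [Yes]  No   Cancel   │                
               └───────────────────────┘                
                                                        
                                                        
                                                        
                                                        
                                                        
                                                        
                                                        
                                                        


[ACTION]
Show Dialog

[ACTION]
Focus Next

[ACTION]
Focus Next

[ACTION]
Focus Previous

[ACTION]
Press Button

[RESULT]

The algorithm transforms batch operations sequentially. 
The system coordinates queue items periodically.        
                                                        
                                                        
                                                        
                                                        
                                                        
                                                        
                                                        
                                                        
                                                        
                                                        
                                                        
                                                        
                                                        
                                                        
                                                        
                                                        
                                                        
                                                        
                                                        
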